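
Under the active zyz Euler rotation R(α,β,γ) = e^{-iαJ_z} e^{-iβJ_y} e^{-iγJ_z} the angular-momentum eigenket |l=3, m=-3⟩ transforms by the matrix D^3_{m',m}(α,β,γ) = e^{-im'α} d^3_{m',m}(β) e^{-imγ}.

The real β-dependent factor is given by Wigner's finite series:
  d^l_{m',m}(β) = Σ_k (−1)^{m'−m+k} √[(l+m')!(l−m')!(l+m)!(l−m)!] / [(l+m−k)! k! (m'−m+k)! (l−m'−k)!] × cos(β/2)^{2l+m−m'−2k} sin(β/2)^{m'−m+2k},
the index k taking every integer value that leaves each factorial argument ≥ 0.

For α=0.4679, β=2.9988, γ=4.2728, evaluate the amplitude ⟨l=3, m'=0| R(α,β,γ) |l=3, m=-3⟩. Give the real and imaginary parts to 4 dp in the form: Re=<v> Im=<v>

Re=-0.0016 Im=-0.0004

Split into d^3_{0,-3}(β=2.9988) × two z-phases.
With c≡cos(β/2)=0.071336 and s≡sin(β/2)=0.997452, N=[6·6·1·720]^{1/2}=160.996894
k: max(0,(-3)−(0))=0 … min(3+(-3),3−(0))=0
  k=0: (−1)^3·160.9969/(36)·0.0713^3·0.9975^3 = -0.001611
d^3_{0,-3}(2.9988) = -0.001611
D = (+1.000000+0.000000i)·(-0.001611)·(+0.968408+0.249370i) = -0.001560-0.000402i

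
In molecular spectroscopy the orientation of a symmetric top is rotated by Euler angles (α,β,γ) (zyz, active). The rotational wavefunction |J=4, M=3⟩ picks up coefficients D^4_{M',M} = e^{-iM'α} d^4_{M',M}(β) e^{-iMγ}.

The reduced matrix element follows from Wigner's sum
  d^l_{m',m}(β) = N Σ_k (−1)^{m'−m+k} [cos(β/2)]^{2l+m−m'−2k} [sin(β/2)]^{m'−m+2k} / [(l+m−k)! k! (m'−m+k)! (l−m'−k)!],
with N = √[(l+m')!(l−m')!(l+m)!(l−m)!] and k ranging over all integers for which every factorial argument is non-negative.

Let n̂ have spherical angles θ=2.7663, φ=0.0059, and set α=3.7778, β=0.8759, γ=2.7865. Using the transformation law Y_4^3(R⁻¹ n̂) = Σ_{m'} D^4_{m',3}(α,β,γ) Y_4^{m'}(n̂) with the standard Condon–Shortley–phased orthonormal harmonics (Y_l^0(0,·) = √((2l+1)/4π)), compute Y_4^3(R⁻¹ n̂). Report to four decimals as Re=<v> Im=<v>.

Re=0.1164 Im=-0.1483

Need the full column D^4_{m',3} for m'=−4..4 at α=3.7778, β=0.8759, γ=2.7865.
cos(β/2)=0.905623, sin(β/2)=0.424084
d^4_{-4,3}: single k=7 term ⇒ +0.006319;  D = +0.005638+0.002853i
d^4_{-3,3}: k∈[6..7] ⇒ +0.033397 -0.001046 = +0.032350;  D = -0.031897+0.005400i
d^4_{-2,3}: k∈[5..6] ⇒ +0.114363 -0.008359 = +0.106004;  D = +0.073556-0.076330i
d^4_{-1,3}: k∈[4..5] ⇒ +0.287816 -0.037868 = +0.249948;  D = -0.032573+0.247817i
d^4_{0,3}: k∈[3..4] ⇒ +0.549739 -0.120549 = +0.429189;  D = -0.207840-0.375508i
d^4_{1,3}: k∈[2..3] ⇒ +0.787514 -0.287816 = +0.499697;  D = +0.454401+0.207887i
d^4_{2,3}: k∈[1..2] ⇒ +0.792771 -0.521528 = +0.271243;  D = -0.265445+0.055783i
d^4_{3,3}: k∈[0..1] ⇒ +0.452459 -0.694522 = -0.242063;  D = -0.160964+0.180790i
d^4_{4,3}: single k=0 term ⇒ -0.599278;  D = +0.054605-0.596785i
Y_4^{m'}(θ=2.7663,φ=0.0059) and Σ D·Y over m':
  (+0.0056+0.0029i)·(+0.0080-0.0002i)  (-0.0319+0.0054i)·(-0.0573+0.0010i)  (+0.0736-0.0763i)·(+0.2274-0.0027i)  (-0.0326+0.2478i)·(-0.4936+0.0029i)  (-0.2078-0.3755i)·(+0.3446+0.0000i)  (+0.4544+0.2079i)·(+0.4936+0.0029i)  (-0.2654+0.0558i)·(+0.2274+0.0027i)  (-0.1610+0.1808i)·(+0.0573+0.0010i)  (+0.0546-0.5968i)·(+0.0080+0.0002i)
Y_4^3(R⁻¹ n̂) = +0.116442-0.148337i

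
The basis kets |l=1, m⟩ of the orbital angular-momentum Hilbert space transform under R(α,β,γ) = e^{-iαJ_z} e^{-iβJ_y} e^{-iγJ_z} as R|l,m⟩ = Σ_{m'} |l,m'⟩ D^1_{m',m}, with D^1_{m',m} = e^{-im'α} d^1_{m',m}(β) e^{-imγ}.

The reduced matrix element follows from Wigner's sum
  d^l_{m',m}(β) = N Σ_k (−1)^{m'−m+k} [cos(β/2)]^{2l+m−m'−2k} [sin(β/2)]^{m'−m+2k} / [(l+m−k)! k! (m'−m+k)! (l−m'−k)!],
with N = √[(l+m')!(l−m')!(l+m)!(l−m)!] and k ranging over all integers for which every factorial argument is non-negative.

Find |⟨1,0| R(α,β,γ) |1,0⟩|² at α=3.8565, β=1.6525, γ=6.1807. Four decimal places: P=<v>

P=0.0067

First d^1_{0,0}(β=1.6525), then the phase factors e^{-i(0)α} and e^{-i(0)γ}:
c=cos(1.6525/2)=0.677638, s=sin(1.6525/2)=0.735395; N=√[1·1·1·1]=1.000000
The bounds max(0,m−m')=0 and min(l+m,l−m')=1 give 2 terms
  k=0: (−1)^0·1.0000/(1)·0.6776^2·0.7354^0 = +0.459194
  k=1: (−1)^1·1.0000/(1)·0.6776^0·0.7354^2 = -0.540806
d^1_{0,0}(1.6525) = +0.459194 -0.540806 = -0.081613
|D^1_{0,0}|² = |d^1_{0,0}(β)|² = (-0.081613)² = 0.006661 (the z-rotation phases have unit modulus)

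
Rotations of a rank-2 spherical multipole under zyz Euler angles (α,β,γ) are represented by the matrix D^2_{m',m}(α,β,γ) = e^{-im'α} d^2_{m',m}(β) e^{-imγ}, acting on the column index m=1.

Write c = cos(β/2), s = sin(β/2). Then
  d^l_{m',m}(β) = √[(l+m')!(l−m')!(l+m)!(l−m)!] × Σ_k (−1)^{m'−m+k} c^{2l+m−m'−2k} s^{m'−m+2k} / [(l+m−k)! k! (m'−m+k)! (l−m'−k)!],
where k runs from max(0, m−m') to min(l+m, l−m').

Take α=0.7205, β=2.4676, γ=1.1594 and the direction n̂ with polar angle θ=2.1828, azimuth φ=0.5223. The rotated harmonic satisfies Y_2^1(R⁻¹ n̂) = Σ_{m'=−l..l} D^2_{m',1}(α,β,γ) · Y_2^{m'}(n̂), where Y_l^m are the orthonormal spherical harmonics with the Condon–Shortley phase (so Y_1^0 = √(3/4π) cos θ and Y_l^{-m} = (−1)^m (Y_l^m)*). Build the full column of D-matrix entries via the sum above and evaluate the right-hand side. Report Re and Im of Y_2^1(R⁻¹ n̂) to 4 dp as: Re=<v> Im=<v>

Re=0.1871 Im=-0.1332

Need the full column D^2_{m',1} for m'=−2..2 at α=0.7205, β=2.4676, γ=1.1594.
cos(β/2)=0.330654, sin(β/2)=0.943752
d^2_{-2,1}: single k=3 term ⇒ +0.555875;  D = +0.533981+0.154474i
d^2_{-1,1}: k∈[2..3] ⇒ +0.292135 -0.793290 = -0.501154;  D = -0.453654+0.212962i
d^2_{0,1}: k∈[1..2] ⇒ +0.083571 -0.680805 = -0.597235;  D = -0.238828+0.547403i
d^2_{1,1}: k∈[0..1] ⇒ +0.011953 -0.292135 = -0.280182;  D = +0.085233+0.266903i
d^2_{2,1}: single k=0 term ⇒ -0.068235;  D = +0.058484+0.035152i
Y_2^{m'}(θ=2.1828,φ=0.5223) and Σ D·Y over m':
  (+0.5340+0.1545i)·(+0.1300-0.2238i)  (-0.4537+0.2130i)·(-0.3148+0.1812i)  (-0.2388+0.5474i)·(-0.0031+0.0000i)  (+0.0852+0.2669i)·(+0.3148+0.1812i)  (+0.0585+0.0352i)·(+0.1300+0.2238i)
Y_2^1(R⁻¹ n̂) = +0.187144-0.133239i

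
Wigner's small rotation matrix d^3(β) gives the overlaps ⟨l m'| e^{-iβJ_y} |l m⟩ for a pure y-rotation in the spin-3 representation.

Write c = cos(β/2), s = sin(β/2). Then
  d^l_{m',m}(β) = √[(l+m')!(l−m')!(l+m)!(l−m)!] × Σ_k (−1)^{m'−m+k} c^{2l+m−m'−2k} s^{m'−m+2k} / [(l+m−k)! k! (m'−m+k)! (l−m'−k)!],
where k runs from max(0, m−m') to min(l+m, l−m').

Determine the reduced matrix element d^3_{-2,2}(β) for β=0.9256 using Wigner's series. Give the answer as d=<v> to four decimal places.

d^3_{-2,2}(β=0.9256) via Wigner's sum:
c=cos(0.9256/2)=0.894806, s=sin(0.9256/2)=0.446455; N=√[1·120·120·1]=120.000000
Admissible k: 4..5 (factorial args all ≥0)
  k=4: (−1)^0·120.0000/(24)·0.8948^2·0.4465^4 = +0.159052
  k=5: (−1)^1·120.0000/(120)·0.8948^0·0.4465^6 = -0.007919
d^3_{-2,2}(0.9256) = +0.159052 -0.007919 = +0.151133

d=0.1511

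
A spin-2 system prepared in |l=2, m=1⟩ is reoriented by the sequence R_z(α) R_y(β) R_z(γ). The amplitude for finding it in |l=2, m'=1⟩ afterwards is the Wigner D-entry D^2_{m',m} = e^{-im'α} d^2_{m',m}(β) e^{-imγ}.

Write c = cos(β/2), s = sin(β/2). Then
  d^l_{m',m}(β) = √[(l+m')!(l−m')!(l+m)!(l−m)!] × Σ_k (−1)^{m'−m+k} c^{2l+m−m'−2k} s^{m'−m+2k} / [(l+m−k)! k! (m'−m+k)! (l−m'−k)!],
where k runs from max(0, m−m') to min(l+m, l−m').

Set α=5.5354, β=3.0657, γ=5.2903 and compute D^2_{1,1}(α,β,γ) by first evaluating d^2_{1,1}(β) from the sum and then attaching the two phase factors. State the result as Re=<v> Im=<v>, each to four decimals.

D^2_{1,1}(5.5354,3.0657,5.2903) = e^{-i·1·5.5354}·d^2_{1,1}(3.0657)·e^{-i·1·5.2903}. Compute d first:
With c≡cos(β/2)=0.037937 and s≡sin(β/2)=0.999280, N=[6·1·6·1]^{1/2}=6.000000
Admissible k: 0..1 (factorial args all ≥0)
  k=0: (−1)^0·6.0000/(6)·0.0379^4·0.9993^0 = +0.000002
  k=1: (−1)^1·6.0000/(2)·0.0379^2·0.9993^2 = -0.004311
d^2_{1,1}(3.0657) = +0.000002 -0.004311 = -0.004309
Attach z-rotation phases: D = e^{-i(1)(5.5354)}·(-0.004309)·e^{-i(1)(5.2903)} = +0.000729-0.004247i

Re=0.0007 Im=-0.0042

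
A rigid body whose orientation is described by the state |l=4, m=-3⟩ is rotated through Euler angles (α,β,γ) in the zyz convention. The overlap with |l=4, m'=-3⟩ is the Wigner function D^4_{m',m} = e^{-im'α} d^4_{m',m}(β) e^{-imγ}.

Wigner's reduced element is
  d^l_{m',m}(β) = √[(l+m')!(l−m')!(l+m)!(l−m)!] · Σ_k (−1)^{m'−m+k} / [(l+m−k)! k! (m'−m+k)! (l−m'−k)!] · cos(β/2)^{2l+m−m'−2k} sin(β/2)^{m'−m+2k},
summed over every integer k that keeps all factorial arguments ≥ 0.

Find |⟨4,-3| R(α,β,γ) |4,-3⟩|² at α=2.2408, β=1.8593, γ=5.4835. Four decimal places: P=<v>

P=0.0359

D^4_{-3,-3}(2.2408,1.8593,5.4835) = e^{-i·-3·2.2408}·d^4_{-3,-3}(1.8593)·e^{-i·-3·5.4835}. Compute d first:
c=cos(1.8593/2)=0.598115, s=sin(1.8593/2)=0.801411; N=√[1·5040·1·5040]=5040.000000
k∈{0,1} keeps every argument non-negative
  k=0: (−1)^0·5040.0000/(5040)·0.5981^8·0.8014^0 = +0.016379
  k=1: (−1)^1·5040.0000/(720)·0.5981^6·0.8014^2 = -0.205833
d^4_{-3,-3}(1.8593) = +0.016379 -0.205833 = -0.189454
|D^4_{-3,-3}|² = |d^4_{-3,-3}(β)|² = (-0.189454)² = 0.035893 (the z-rotation phases have unit modulus)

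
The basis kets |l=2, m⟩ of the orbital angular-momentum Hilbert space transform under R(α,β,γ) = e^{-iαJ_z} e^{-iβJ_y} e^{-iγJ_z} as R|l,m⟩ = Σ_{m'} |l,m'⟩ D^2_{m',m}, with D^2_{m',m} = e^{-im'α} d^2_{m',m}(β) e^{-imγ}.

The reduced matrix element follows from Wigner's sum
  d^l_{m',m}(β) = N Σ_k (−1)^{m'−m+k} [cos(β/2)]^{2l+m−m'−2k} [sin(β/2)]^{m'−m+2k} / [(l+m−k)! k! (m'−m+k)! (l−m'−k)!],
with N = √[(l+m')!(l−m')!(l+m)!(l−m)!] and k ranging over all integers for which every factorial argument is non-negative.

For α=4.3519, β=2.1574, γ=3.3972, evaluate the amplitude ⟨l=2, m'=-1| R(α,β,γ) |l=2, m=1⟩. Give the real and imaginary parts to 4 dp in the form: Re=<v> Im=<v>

Re=-0.0481 Im=-0.0679

D^2_{-1,1}(4.3519,2.1574,3.3972) = e^{-i·-1·4.3519}·d^2_{-1,1}(2.1574)·e^{-i·1·3.3972}. Compute d first:
Half-angle: c=0.472475, s=0.881344. N=√(1·6·6·1)=6.000000
The bounds max(0,m−m')=2 and min(l+m,l−m')=3 give 2 terms
  k=2: (−1)^0·6.0000/(2)·0.4725^2·0.8813^2 = +0.520199
  k=3: (−1)^1·6.0000/(6)·0.4725^0·0.8813^4 = -0.603368
d^2_{-1,1}(2.1574) = +0.520199 -0.603368 = -0.083170
Phases: e^{-i·(-1)·4.3519}=-0.352732-0.935724i, e^{-i·(1)·3.3972}=-0.967510+0.252833i ⇒ D=-0.048060-0.067878i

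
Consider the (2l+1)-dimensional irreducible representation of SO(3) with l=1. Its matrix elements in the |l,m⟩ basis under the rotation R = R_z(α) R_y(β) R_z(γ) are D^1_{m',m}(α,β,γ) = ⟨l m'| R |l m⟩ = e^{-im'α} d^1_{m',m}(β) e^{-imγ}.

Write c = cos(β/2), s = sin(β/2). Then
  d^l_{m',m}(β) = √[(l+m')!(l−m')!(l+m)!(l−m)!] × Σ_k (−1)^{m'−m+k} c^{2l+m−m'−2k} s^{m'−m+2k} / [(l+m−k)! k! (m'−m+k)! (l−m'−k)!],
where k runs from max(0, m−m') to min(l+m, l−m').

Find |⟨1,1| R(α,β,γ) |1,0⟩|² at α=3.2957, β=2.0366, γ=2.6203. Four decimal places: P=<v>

P=0.3991

First d^1_{1,0}(β=2.0366), then the phase factors e^{-i(1)α} and e^{-i(0)γ}:
c=cos(2.0366/2)=0.524814, s=sin(2.0366/2)=0.851217; N=√[2·1·1·1]=1.414214
Admissible k: 0..0 (factorial args all ≥0)
  k=0: (−1)^1·1.4142/(1)·0.5248^1·0.8512^1 = -0.631772
d^1_{1,0}(2.0366) = -0.631772
|D^1_{1,0}|² = |d^1_{1,0}(β)|² = (-0.631772)² = 0.399136 (the z-rotation phases have unit modulus)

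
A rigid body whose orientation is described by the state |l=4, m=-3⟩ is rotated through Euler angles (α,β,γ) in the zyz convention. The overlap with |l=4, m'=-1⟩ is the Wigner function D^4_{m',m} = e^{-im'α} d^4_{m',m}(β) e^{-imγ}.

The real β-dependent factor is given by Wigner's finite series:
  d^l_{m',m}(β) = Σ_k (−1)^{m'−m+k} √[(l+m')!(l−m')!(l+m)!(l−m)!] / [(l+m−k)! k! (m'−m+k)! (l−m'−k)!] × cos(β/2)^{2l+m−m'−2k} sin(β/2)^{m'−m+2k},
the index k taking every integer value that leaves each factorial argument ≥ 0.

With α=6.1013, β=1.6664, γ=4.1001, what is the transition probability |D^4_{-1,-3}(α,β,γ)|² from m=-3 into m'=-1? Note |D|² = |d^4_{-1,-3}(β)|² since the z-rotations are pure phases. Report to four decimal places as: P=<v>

P=0.1678

D^4_{-1,-3}(6.1013,1.6664,4.1001) = e^{-i·-1·6.1013}·d^4_{-1,-3}(1.6664)·e^{-i·-3·4.1001}. Compute d first:
c=cos(1.6664/2)=0.672511, s=sin(1.6664/2)=0.740087; N=√[6·120·1·5040]=1904.940944
k: max(0,(-3)−(-1))=0 … min(4+(-3),4−(-1))=1
  k=0: (−1)^2·1904.9409/(240)·0.6725^6·0.7401^2 = +0.402191
  k=1: (−1)^3·1904.9409/(144)·0.6725^4·0.7401^4 = -0.811798
d^4_{-1,-3}(1.6664) = +0.402191 -0.811798 = -0.409607
|D^4_{-1,-3}|² = |d^4_{-1,-3}(β)|² = (-0.409607)² = 0.167778 (the z-rotation phases have unit modulus)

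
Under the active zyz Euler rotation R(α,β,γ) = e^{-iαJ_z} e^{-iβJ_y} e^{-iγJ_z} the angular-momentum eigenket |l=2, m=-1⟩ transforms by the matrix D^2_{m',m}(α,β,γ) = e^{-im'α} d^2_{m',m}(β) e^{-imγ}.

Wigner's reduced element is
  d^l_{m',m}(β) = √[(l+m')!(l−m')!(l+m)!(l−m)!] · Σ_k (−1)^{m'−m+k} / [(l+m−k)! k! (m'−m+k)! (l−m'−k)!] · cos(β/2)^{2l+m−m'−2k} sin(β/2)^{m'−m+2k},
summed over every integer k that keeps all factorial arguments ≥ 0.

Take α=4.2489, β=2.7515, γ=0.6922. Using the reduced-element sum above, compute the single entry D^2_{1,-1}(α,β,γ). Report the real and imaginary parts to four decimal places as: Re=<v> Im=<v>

First d^2_{1,-1}(β=2.7515), then the phase factors e^{-i(1)α} and e^{-i(-1)γ}:
c=cos(2.7515/2)=0.193812, s=sin(2.7515/2)=0.981039; N=√[6·1·1·6]=6.000000
k: max(0,(-1)−(1))=0 … min(2+(-1),2−(1))=1
  k=0: (−1)^2·6.0000/(2)·0.1938^2·0.9810^2 = +0.108456
  k=1: (−1)^3·6.0000/(6)·0.1938^0·0.9810^4 = -0.926285
d^2_{1,-1}(2.7515) = +0.108456 -0.926285 = -0.817829
D = (-0.447072+0.894498i)·(-0.817829)·(+0.769844+0.638232i) = +0.748373-0.329821i

Re=0.7484 Im=-0.3298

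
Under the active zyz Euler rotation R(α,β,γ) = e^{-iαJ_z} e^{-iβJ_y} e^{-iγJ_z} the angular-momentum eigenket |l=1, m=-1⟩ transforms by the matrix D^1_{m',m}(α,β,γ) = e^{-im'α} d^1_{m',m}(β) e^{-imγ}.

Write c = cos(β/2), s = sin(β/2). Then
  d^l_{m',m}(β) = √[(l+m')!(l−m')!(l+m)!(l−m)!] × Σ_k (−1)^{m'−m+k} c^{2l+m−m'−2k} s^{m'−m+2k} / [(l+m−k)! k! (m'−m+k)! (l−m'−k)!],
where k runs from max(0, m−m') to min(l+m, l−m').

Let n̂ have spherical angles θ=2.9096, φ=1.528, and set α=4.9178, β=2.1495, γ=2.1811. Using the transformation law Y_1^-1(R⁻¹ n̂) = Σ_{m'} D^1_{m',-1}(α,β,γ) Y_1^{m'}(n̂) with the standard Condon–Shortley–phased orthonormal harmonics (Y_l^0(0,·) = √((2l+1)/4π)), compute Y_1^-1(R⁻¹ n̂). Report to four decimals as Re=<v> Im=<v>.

Re=-0.1695 Im=0.2764

Need the full column D^1_{m',-1} for m'=−1..1 at α=4.9178, β=2.1495, γ=2.1811.
cos(β/2)=0.475952, sin(β/2)=0.879471
d^1_{-1,-1}: single k=0 term ⇒ +0.226530;  D = +0.155252+0.164963i
d^1_{0,-1}: single k=0 term ⇒ -0.591970;  D = +0.339268-0.485104i
d^1_{1,-1}: single k=0 term ⇒ +0.773470;  D = -0.710930-0.304685i
Y_1^{m'}(θ=2.9096,φ=1.528) and Σ D·Y over m':
  (+0.1553+0.1650i)·(+0.0034-0.0794i)  (+0.3393-0.4851i)·(-0.4755+0.0000i)  (-0.7109-0.3047i)·(-0.0034-0.0794i)
Y_1^-1(R⁻¹ n̂) = -0.169471+0.276369i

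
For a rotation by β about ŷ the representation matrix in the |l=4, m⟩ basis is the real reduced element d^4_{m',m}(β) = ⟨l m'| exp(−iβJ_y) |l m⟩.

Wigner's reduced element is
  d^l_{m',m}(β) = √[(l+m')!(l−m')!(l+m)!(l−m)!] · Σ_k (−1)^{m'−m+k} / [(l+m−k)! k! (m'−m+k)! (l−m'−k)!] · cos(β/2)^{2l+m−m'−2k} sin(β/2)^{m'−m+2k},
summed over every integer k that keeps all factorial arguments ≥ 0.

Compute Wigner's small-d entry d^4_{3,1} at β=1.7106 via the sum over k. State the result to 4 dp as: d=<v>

d=-0.4347

d^4_{3,1}(β=1.7106) via Wigner's sum:
c=cos(1.7106/2)=0.655992, s=sin(1.7106/2)=0.754768; N=√[5040·1·120·6]=1904.940944
k: max(0,(1)−(3))=0 … min(4+(1),4−(3))=1
  k=0: (−1)^2·1904.9409/(240)·0.6560^6·0.7548^2 = +0.360320
  k=1: (−1)^3·1904.9409/(144)·0.6560^4·0.7548^4 = -0.794999
d^4_{3,1}(1.7106) = +0.360320 -0.794999 = -0.434679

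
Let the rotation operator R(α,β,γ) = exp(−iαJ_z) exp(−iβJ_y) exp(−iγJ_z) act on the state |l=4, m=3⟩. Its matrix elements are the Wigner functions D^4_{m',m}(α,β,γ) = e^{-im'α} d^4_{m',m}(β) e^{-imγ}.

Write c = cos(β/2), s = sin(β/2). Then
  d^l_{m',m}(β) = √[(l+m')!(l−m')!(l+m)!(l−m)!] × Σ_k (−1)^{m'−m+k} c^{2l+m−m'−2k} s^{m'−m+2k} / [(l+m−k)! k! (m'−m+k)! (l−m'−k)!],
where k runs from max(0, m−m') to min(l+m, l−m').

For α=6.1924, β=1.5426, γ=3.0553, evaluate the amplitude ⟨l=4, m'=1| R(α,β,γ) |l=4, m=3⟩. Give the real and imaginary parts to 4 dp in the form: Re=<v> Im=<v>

Split into d^4_{1,3}(β=1.5426) × two z-phases.
c=cos(1.5426/2)=0.717005, s=sin(1.5426/2)=0.697068; N=√[120·6·5040·1]=1904.940944
k∈{2,3} keeps every argument non-negative
  k=2: (−1)^0·1904.9409/(240)·0.7170^6·0.6971^2 = +0.524027
  k=3: (−1)^1·1904.9409/(144)·0.7170^4·0.6971^4 = -0.825483
d^4_{1,3}(1.5426) = +0.524027 -0.825483 = -0.301456
Attach z-rotation phases: D = e^{-i(1)(6.1924)}·(-0.301456)·e^{-i(3)(3.0553)} = +0.283215+0.103273i

Re=0.2832 Im=0.1033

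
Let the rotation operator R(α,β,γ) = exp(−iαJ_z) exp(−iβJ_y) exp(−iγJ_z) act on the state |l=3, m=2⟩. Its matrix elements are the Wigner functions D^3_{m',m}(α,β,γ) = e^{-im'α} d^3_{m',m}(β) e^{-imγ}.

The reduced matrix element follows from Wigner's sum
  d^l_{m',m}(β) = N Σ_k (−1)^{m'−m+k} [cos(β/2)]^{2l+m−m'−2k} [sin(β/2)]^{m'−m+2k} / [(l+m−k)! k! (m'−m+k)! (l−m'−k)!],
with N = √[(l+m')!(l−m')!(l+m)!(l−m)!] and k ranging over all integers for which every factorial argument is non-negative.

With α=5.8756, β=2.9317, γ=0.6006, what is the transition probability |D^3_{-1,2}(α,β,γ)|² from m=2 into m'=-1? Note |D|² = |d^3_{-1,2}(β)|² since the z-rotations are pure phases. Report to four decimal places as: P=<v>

Split into d^3_{-1,2}(β=2.9317) × two z-phases.
c=cos(2.9317/2)=0.104754, s=sin(2.9317/2)=0.994498; N=√[2·24·120·1]=75.894664
k: max(0,(2)−(-1))=3 … min(3+(2),3−(-1))=4
  k=3: (−1)^0·75.8947/(12)·0.1048^3·0.9945^3 = +0.007151
  k=4: (−1)^1·75.8947/(24)·0.1048^1·0.9945^5 = -0.322248
d^3_{-1,2}(2.9317) = +0.007151 -0.322248 = -0.315097
|D^3_{-1,2}|² = |d^3_{-1,2}(β)|² = (-0.315097)² = 0.099286 (the z-rotation phases have unit modulus)

P=0.0993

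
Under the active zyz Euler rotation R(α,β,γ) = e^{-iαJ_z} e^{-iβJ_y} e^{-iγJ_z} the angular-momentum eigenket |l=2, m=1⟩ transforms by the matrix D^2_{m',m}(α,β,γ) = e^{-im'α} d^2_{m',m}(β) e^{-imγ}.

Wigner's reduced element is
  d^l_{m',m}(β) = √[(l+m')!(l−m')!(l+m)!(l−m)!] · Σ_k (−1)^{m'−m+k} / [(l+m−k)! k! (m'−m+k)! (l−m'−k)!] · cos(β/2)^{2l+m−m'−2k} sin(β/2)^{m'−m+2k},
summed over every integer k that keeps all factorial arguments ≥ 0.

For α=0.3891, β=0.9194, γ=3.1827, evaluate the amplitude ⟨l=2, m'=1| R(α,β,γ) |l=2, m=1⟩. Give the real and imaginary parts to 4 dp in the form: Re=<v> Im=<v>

Re=-0.1552 Im=0.0712

D^2_{1,1}(0.3891,0.9194,3.1827) = e^{-i·1·0.3891}·d^2_{1,1}(0.9194)·e^{-i·1·3.1827}. Compute d first:
With c≡cos(β/2)=0.896186 and s≡sin(β/2)=0.443679, N=[6·1·6·1]^{1/2}=6.000000
Admissible k: 0..1 (factorial args all ≥0)
  k=0: (−1)^0·6.0000/(6)·0.8962^4·0.4437^0 = +0.645048
  k=1: (−1)^1·6.0000/(2)·0.8962^2·0.4437^2 = -0.474303
d^2_{1,1}(0.9194) = +0.645048 -0.474303 = +0.170745
Attach z-rotation phases: D = e^{-i(1)(0.3891)}·(+0.170745)·e^{-i(1)(3.1827)} = -0.155187+0.071211i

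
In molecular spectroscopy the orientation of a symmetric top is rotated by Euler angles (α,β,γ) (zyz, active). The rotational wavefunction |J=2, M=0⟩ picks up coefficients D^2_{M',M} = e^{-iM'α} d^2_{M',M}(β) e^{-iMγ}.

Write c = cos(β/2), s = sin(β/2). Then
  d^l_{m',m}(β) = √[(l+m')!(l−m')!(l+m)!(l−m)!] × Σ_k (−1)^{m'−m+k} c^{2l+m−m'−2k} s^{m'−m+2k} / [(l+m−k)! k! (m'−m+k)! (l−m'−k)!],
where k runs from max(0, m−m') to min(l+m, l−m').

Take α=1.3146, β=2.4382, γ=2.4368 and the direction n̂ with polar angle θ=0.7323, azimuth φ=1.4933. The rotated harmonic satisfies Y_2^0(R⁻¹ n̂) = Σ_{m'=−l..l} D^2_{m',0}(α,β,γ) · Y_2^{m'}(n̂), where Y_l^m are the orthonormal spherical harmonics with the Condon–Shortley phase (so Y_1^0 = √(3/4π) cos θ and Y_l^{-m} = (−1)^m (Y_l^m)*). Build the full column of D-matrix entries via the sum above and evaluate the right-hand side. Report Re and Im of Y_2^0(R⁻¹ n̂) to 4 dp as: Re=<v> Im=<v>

Need the full column D^2_{m',0} for m'=−2..2 at α=1.3146, β=2.4382, γ=2.4368.
cos(β/2)=0.344491, sin(β/2)=0.938790
d^2_{-2,0}: single k=2 term ⇒ +0.256193;  D = -0.223291+0.125602i
d^2_{-1,0}: k∈[1..2] ⇒ +0.094011 -0.698165 = -0.604155;  D = -0.153095-0.584435i
d^2_{0,0}: k∈[0..2] ⇒ +0.014083 -0.418362 +0.776736 = +0.372458;  D = +0.372458+0.000000i
d^2_{1,0}: k∈[0..1] ⇒ -0.094011 +0.698165 = +0.604155;  D = +0.153095-0.584435i
d^2_{2,0}: single k=0 term ⇒ +0.256193;  D = -0.223291-0.125602i
Y_2^{m'}(θ=0.7323,φ=1.4933) and Σ D·Y over m':
  (-0.2233+0.1256i)·(-0.1706-0.0267i)  (-0.1531-0.5844i)·(+0.0297-0.3829i)  (+0.3725+0.0000i)·(+0.2078+0.0000i)  (+0.1531-0.5844i)·(-0.0297-0.3829i)  (-0.2233-0.1256i)·(-0.1706+0.0267i)
Y_2^0(R⁻¹ n̂) = -0.296426+0.000000i

Re=-0.2964 Im=0.0000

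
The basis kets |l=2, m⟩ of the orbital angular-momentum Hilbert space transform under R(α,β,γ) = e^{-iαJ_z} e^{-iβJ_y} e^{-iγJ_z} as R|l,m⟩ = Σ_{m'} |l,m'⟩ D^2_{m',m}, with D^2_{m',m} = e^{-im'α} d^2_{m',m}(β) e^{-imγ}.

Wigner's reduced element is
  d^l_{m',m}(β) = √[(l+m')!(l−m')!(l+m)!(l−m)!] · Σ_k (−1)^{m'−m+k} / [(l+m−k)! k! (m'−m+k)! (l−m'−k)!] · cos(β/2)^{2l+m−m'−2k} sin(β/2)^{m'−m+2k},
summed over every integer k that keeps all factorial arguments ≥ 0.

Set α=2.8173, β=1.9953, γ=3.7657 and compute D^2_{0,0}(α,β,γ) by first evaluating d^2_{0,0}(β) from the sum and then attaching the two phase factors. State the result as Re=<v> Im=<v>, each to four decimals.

Re=-0.2455 Im=0.0000

First d^2_{0,0}(β=1.9953), then the phase factors e^{-i(0)α} and e^{-i(0)γ}:
Half-angle: c=0.542278, s=0.840199. N=√(2·2·2·2)=4.000000
k: max(0,(0)−(0))=0 … min(2+(0),2−(0))=2
  k=0: (−1)^0·4.0000/(4)·0.5423^4·0.8402^0 = +0.086475
  k=1: (−1)^1·4.0000/(1)·0.5423^2·0.8402^2 = -0.830364
  k=2: (−1)^2·4.0000/(4)·0.5423^0·0.8402^4 = +0.498343
d^2_{0,0}(1.9953) = +0.086475 -0.830364 +0.498343 = -0.245546
D = (+1.000000+0.000000i)·(-0.245546)·(+1.000000+0.000000i) = -0.245546+0.000000i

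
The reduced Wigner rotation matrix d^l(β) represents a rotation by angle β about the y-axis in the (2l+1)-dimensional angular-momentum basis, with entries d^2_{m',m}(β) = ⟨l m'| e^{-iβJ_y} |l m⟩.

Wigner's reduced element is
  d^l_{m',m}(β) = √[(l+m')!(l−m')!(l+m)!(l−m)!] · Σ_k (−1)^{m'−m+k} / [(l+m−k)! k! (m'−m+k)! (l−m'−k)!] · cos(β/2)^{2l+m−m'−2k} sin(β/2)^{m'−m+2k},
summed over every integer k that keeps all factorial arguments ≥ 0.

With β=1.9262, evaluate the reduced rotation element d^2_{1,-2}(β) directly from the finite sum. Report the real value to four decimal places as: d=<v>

d^2_{1,-2}(β=1.9262) via Wigner's sum:
c=cos(1.9262/2)=0.570978, s=sin(1.9262/2)=0.820966; N=√[6·1·1·24]=12.000000
k∈{0} keeps every argument non-negative
  k=0: (−1)^3·12.0000/(6)·0.5710^1·0.8210^3 = -0.631865
d^2_{1,-2}(1.9262) = -0.631865

d=-0.6319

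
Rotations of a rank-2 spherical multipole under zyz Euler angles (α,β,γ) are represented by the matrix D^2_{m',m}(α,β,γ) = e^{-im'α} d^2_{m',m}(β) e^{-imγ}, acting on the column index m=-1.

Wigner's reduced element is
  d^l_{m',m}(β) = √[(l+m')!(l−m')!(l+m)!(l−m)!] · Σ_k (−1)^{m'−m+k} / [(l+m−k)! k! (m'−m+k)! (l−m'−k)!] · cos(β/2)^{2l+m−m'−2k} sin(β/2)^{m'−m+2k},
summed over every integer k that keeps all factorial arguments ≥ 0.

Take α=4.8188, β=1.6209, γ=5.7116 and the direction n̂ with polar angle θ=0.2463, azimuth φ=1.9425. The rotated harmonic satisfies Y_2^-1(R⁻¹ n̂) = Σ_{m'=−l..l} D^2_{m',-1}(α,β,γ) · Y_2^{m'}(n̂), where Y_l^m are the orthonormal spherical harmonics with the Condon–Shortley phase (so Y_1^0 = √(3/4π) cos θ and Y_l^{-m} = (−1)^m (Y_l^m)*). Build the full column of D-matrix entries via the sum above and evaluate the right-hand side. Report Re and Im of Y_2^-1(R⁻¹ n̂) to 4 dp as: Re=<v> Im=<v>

Re=0.1687 Im=-0.1252

Need the full column D^2_{m',-1} for m'=−2..2 at α=4.8188, β=1.6209, γ=5.7116.
cos(β/2)=0.689172, sin(β/2)=0.724597
d^2_{-2,-1}: single k=1 term ⇒ +0.474363;  D = -0.444161+0.166557i
d^2_{-1,-1}: k∈[0..1] ⇒ +0.225586 -0.748119 = -0.522533;  D = +0.234397+0.467010i
d^2_{0,-1}: k∈[0..1] ⇒ -0.580973 +0.642235 = +0.061262;  D = +0.051524-0.033140i
d^2_{1,-1}: k∈[0..1] ⇒ +0.748119 -0.275668 = +0.472450;  D = +0.296337+0.367959i
d^2_{2,-1}: single k=0 term ⇒ -0.524382;  D = +0.371162-0.370427i
Y_2^{m'}(θ=0.2463,φ=1.9425) and Σ D·Y over m':
  (-0.4442+0.1666i)·(-0.0169+0.0155i)  (+0.2344+0.4670i)·(-0.0663-0.1702i)  (+0.0515-0.0331i)·(+0.5745+0.0000i)  (+0.2963+0.3680i)·(+0.0663-0.1702i)  (+0.3712-0.3704i)·(-0.0169-0.0155i)
Y_2^-1(R⁻¹ n̂) = +0.168713-0.125169i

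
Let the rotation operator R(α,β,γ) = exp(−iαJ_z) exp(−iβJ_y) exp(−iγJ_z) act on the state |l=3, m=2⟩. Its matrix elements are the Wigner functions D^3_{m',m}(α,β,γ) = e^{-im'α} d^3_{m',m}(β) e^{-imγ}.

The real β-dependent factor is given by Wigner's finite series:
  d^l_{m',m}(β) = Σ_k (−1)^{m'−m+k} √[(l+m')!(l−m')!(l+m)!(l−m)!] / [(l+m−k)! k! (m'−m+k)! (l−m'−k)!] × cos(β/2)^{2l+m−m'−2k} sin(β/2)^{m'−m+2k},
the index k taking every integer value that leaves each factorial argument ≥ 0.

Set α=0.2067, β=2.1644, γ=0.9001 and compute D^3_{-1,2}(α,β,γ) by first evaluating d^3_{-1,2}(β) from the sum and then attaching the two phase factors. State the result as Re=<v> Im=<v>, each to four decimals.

Split into d^3_{-1,2}(β=2.1644) × two z-phases.
With c≡cos(β/2)=0.469387 and s≡sin(β/2)=0.882993, N=[2·24·120·1]^{1/2}=75.894664
The bounds max(0,m−m')=3 and min(l+m,l−m')=4 give 2 terms
  k=3: (−1)^0·75.8947/(12)·0.4694^3·0.8830^3 = +0.450292
  k=4: (−1)^1·75.8947/(24)·0.4694^1·0.8830^5 = -0.796739
d^3_{-1,2}(2.1644) = +0.450292 -0.796739 = -0.346447
Attach z-rotation phases: D = e^{-i(-1)(0.2067)}·(-0.346447)·e^{-i(2)(0.9001)} = +0.007865+0.346358i

Re=0.0079 Im=0.3464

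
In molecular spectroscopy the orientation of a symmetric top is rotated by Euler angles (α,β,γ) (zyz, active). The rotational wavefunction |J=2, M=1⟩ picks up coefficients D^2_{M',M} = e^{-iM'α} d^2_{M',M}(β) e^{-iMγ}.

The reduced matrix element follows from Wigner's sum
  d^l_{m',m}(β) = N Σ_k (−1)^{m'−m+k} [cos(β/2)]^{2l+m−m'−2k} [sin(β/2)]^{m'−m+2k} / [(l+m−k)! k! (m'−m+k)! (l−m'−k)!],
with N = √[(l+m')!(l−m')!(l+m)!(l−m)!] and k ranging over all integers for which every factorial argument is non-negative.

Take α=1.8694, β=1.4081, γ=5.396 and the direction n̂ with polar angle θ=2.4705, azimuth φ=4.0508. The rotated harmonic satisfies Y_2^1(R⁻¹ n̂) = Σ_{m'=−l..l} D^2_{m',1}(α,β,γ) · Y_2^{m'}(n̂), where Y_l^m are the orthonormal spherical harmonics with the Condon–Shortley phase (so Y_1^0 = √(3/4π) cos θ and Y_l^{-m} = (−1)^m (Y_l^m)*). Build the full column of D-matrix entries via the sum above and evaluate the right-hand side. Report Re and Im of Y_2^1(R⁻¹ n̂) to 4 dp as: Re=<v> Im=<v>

Need the full column D^2_{m',1} for m'=−2..2 at α=1.8694, β=1.4081, γ=5.396.
cos(β/2)=0.762227, sin(β/2)=0.647310
d^2_{-2,1}: single k=3 term ⇒ +0.413477;  D = -0.035681-0.411934i
d^2_{-1,1}: k∈[2..3] ⇒ +0.730322 -0.175570 = +0.554752;  D = -0.514142+0.208346i
d^2_{0,1}: k∈[1..2] ⇒ +0.702167 -0.506404 = +0.195764;  D = +0.123644+0.151775i
d^2_{1,1}: k∈[0..1] ⇒ +0.337549 -0.730322 = -0.392773;  D = -0.218060+0.326681i
d^2_{2,1}: single k=0 term ⇒ -0.573317;  D = +0.549381+0.163929i
Y_2^{m'}(θ=2.4705,φ=4.0508) and Σ D·Y over m':
  (-0.0357-0.4119i)·(-0.0366-0.1448i)  (-0.5141+0.2083i)·(+0.2311-0.2968i)  (+0.1236+0.1518i)·(+0.2649+0.0000i)  (-0.2181+0.3267i)·(-0.2311-0.2968i)  (+0.5494+0.1639i)·(-0.0366+0.1448i)
Y_2^1(R⁻¹ n̂) = +0.020941+0.324010i

Re=0.0209 Im=0.3240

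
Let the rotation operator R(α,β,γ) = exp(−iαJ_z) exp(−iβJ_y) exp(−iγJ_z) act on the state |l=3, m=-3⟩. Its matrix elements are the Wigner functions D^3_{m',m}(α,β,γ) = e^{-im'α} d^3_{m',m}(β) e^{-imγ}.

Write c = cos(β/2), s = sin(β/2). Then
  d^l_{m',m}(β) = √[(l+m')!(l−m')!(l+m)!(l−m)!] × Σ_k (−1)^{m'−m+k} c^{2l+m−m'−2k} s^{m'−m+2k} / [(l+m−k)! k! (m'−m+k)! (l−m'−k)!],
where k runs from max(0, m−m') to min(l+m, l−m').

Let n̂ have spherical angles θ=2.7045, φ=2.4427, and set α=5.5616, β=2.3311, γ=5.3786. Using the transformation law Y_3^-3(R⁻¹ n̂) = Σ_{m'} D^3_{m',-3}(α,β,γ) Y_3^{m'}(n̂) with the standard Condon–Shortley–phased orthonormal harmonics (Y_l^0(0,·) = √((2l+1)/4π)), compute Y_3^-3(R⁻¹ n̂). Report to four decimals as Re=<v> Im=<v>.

Need the full column D^3_{m',-3} for m'=−3..3 at α=5.5616, β=2.3311, γ=5.3786.
cos(β/2)=0.394245, sin(β/2)=0.919005
d^3_{-3,-3}: single k=0 term ⇒ +0.003755;  D = +0.000621+0.003703i
d^3_{-2,-3}: single k=0 term ⇒ -0.021440;  D = +0.011306-0.018217i
d^3_{-1,-3}: single k=0 term ⇒ +0.079022;  D = -0.075637+0.022880i
d^3_{0,-3}: single k=0 term ⇒ -0.212700;  D = +0.193529+0.088250i
d^3_{1,-3}: single k=0 term ⇒ +0.429389;  D = -0.175626-0.391829i
d^3_{2,-3}: single k=0 term ⇒ -0.633041;  D = -0.187204+0.604728i
d^3_{3,-3}: single k=0 term ⇒ +0.602432;  D = +0.513903-0.314370i
Y_3^{m'}(θ=2.7045,φ=2.4427) and Σ D·Y over m':
  (+0.0006+0.0037i)·(+0.0159-0.0274i)  (+0.0113-0.0182i)·(-0.0286-0.1634i)  (-0.0756+0.0229i)·(-0.3251-0.2732i)  (+0.1935+0.0883i)·(-0.3733+0.0000i)  (-0.1756-0.3918i)·(+0.3251-0.2732i)  (-0.1872+0.6047i)·(-0.0286+0.1634i)  (+0.5139-0.3144i)·(-0.0159-0.0274i)
Y_3^-3(R⁻¹ n̂) = -0.318988-0.157339i

Re=-0.3190 Im=-0.1573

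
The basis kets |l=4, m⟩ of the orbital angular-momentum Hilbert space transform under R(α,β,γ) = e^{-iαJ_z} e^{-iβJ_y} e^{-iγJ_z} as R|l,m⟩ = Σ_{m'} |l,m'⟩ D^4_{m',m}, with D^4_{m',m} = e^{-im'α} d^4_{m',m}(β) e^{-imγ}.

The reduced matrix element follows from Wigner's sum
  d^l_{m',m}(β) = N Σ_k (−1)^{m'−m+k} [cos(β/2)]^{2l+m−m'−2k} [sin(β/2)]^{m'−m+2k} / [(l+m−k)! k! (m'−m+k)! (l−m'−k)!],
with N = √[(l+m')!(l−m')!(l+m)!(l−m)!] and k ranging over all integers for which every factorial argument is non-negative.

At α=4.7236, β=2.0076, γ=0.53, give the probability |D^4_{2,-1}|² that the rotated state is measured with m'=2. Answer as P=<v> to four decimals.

Split into d^4_{2,-1}(β=2.0076) × two z-phases.
Half-angle: c=0.537101, s=0.843518. N=√(720·2·6·120)=1018.233765
k∈{0,1,2} keeps every argument non-negative
  k=0: (−1)^3·1018.2338/(72)·0.5371^5·0.8435^3 = -0.379382
  k=1: (−1)^4·1018.2338/(48)·0.5371^3·0.8435^5 = +1.403607
  k=2: (−1)^5·1018.2338/(240)·0.5371^1·0.8435^7 = -0.692393
d^4_{2,-1}(2.0076) = -0.379382 +1.403607 -0.692393 = +0.331832
|D^4_{2,-1}|² = |d^4_{2,-1}(β)|² = (+0.331832)² = 0.110112 (the z-rotation phases have unit modulus)

P=0.1101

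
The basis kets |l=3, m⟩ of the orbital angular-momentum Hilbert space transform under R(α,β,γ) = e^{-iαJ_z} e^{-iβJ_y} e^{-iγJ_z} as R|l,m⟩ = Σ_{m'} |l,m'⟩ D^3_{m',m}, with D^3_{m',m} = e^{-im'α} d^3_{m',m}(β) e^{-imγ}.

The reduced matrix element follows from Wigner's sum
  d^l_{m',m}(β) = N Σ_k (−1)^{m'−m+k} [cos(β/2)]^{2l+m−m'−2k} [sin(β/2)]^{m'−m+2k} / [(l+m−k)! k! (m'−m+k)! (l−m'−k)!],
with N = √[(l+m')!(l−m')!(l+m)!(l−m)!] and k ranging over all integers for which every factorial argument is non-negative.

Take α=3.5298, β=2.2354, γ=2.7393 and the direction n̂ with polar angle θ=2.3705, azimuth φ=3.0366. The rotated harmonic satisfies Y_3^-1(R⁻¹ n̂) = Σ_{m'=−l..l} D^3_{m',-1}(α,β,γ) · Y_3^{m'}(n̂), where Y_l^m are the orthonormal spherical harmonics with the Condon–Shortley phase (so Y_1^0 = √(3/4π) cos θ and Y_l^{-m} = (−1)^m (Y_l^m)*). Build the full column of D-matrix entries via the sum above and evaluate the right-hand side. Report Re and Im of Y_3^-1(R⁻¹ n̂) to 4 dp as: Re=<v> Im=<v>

Need the full column D^3_{m',-1} for m'=−3..3 at α=3.5298, β=2.2354, γ=2.7393.
cos(β/2)=0.437752, sin(β/2)=0.899096
d^3_{-3,-1}: single k=2 term ⇒ +0.114966;  D = +0.083147+0.079396i
d^3_{-2,-1}: k∈[1..2] ⇒ +0.045703 -0.385595 = -0.339892;  D = +0.316381+0.124215i
d^3_{-1,-1}: k∈[0..2] ⇒ +0.007037 -0.237472 +0.751330 = +0.520895;  D = +0.520843-0.007337i
d^3_{0,-1}: k∈[0..2] ⇒ -0.050065 +0.633597 -0.890940 = -0.307408;  D = +0.282867-0.120359i
d^3_{1,-1}: k∈[0..2] ⇒ +0.178104 -1.001774 +0.528246 = -0.295423;  D = -0.207827+0.209959i
d^3_{2,-1}: k∈[0..1] ⇒ -0.385595 +0.813313 = +0.427719;  D = -0.163440+0.395260i
d^3_{3,-1}: single k=0 term ⇒ +0.484982;  D = +0.001883-0.484978i
Y_3^{m'}(θ=2.3705,φ=3.0366) and Σ D·Y over m':
  (+0.0831+0.0794i)·(-0.1343-0.0438i)  (+0.3164+0.1242i)·(-0.3482-0.0742i)  (+0.5208-0.0073i)·(-0.3520-0.0371i)  (+0.2829-0.1204i)·(+0.1147+0.0000i)  (-0.2078+0.2100i)·(+0.3520-0.0371i)  (-0.1634+0.3953i)·(-0.3482+0.0742i)  (+0.0019-0.4850i)·(+0.1343-0.0438i)
Y_3^-1(R⁻¹ n̂) = -0.318558-0.244889i

Re=-0.3186 Im=-0.2449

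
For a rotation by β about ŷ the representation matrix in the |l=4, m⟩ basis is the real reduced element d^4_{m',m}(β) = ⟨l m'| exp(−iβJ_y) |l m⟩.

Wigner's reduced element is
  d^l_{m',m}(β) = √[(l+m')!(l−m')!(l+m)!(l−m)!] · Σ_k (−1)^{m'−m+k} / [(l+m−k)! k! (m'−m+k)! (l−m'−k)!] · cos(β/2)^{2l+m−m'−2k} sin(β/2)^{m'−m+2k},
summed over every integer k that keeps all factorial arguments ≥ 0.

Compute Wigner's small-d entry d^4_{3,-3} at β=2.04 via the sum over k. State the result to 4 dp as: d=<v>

d=0.4560

d^4_{3,-3}(β=2.04) via Wigner's sum:
Half-angle: c=0.523366, s=0.852108. N=√(5040·1·1·5040)=5040.000000
k∈{0,1} keeps every argument non-negative
  k=0: (−1)^6·5040.0000/(720)·0.5234^2·0.8521^6 = +0.733968
  k=1: (−1)^7·5040.0000/(5040)·0.5234^0·0.8521^8 = -0.277944
d^4_{3,-3}(2.04) = +0.733968 -0.277944 = +0.456024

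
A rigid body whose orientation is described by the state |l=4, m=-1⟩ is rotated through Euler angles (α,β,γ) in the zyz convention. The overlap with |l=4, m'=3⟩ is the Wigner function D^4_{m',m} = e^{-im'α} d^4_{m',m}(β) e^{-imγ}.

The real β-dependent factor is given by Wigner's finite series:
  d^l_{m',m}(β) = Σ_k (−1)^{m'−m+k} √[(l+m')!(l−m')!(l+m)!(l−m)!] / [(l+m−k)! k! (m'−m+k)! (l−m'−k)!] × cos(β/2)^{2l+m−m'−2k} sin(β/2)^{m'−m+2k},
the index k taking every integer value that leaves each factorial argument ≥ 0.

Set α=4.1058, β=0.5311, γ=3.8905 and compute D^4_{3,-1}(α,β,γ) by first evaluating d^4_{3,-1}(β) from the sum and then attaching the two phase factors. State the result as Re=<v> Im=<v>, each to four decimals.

Re=-0.0282 Im=-0.0437

Split into d^4_{3,-1}(β=0.5311) × two z-phases.
c=cos(0.5311/2)=0.964948, s=sin(0.5311/2)=0.262440; N=√[5040·1·6·120]=1904.940944
The bounds max(0,m−m')=0 and min(l+m,l−m')=1 give 2 terms
  k=0: (−1)^4·1904.9409/(144)·0.9649^4·0.2624^4 = +0.054407
  k=1: (−1)^5·1904.9409/(240)·0.9649^2·0.2624^6 = -0.002415
d^4_{3,-1}(0.5311) = +0.054407 -0.002415 = +0.051992
Phases: e^{-i·(3)·4.1058}=+0.969167+0.246406i, e^{-i·(-1)·3.8905}=-0.732433-0.680839i ⇒ D=-0.028184-0.043690i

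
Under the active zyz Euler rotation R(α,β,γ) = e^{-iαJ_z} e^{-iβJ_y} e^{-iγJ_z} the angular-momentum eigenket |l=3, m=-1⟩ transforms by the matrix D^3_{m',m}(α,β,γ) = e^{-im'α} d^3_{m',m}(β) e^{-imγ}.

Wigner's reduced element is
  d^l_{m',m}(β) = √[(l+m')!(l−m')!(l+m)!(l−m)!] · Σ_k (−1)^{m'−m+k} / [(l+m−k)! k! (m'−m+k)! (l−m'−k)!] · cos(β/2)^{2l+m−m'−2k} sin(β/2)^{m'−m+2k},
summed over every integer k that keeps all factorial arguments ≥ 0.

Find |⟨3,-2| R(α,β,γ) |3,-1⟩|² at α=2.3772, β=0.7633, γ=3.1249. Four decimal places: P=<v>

P=0.3021

D^3_{-2,-1}(2.3772,0.7633,3.1249) = e^{-i·-2·2.3772}·d^3_{-2,-1}(0.7633)·e^{-i·-1·3.1249}. Compute d first:
Half-angle: c=0.928051, s=0.372452. N=√(1·120·2·24)=75.894664
k∈{1,2} keeps every argument non-negative
  k=1: (−1)^0·75.8947/(24)·0.9281^5·0.3725^1 = +0.810832
  k=2: (−1)^1·75.8947/(12)·0.9281^3·0.3725^3 = -0.261191
d^3_{-2,-1}(0.7633) = +0.810832 -0.261191 = +0.549641
|D^3_{-2,-1}|² = |d^3_{-2,-1}(β)|² = (+0.549641)² = 0.302105 (the z-rotation phases have unit modulus)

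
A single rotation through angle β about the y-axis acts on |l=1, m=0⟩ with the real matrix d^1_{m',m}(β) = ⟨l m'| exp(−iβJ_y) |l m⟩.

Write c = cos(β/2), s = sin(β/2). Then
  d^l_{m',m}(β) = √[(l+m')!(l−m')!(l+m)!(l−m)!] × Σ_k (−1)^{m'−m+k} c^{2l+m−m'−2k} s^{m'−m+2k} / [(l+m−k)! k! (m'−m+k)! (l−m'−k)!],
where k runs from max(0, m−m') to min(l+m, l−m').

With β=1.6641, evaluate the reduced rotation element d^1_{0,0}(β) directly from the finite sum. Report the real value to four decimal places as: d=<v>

d^1_{0,0}(β=1.6641) via Wigner's sum:
c=cos(1.6641/2)=0.673362, s=sin(1.6641/2)=0.739313; N=√[1·1·1·1]=1.000000
k: max(0,(0)−(0))=0 … min(1+(0),1−(0))=1
  k=0: (−1)^0·1.0000/(1)·0.6734^2·0.7393^0 = +0.453416
  k=1: (−1)^1·1.0000/(1)·0.6734^0·0.7393^2 = -0.546584
d^1_{0,0}(1.6641) = +0.453416 -0.546584 = -0.093168

d=-0.0932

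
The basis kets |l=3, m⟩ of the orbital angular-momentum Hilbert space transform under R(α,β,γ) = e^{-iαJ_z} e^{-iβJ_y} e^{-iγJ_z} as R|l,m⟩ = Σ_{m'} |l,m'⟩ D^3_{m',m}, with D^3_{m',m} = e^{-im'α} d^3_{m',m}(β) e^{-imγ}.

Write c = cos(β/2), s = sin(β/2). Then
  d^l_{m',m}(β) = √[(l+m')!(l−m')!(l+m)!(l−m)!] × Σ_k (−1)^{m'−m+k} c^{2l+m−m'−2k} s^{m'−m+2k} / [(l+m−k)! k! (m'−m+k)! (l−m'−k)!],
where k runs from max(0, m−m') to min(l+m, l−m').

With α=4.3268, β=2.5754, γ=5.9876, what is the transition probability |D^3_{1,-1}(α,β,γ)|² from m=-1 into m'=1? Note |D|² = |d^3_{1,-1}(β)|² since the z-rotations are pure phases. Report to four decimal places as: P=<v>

D^3_{1,-1}(4.3268,2.5754,5.9876) = e^{-i·1·4.3268}·d^3_{1,-1}(2.5754)·e^{-i·-1·5.9876}. Compute d first:
c=cos(2.5754/2)=0.279330, s=sin(2.5754/2)=0.960195; N=√[24·2·2·24]=48.000000
The bounds max(0,m−m')=0 and min(l+m,l−m')=2 give 3 terms
  k=0: (−1)^2·48.0000/(8)·0.2793^4·0.9602^2 = +0.033678
  k=1: (−1)^3·48.0000/(6)·0.2793^2·0.9602^4 = -0.530595
  k=2: (−1)^4·48.0000/(48)·0.2793^0·0.9602^6 = +0.783713
d^3_{1,-1}(2.5754) = +0.033678 -0.530595 +0.783713 = +0.286795
|D^3_{1,-1}|² = |d^3_{1,-1}(β)|² = (+0.286795)² = 0.082252 (the z-rotation phases have unit modulus)

P=0.0823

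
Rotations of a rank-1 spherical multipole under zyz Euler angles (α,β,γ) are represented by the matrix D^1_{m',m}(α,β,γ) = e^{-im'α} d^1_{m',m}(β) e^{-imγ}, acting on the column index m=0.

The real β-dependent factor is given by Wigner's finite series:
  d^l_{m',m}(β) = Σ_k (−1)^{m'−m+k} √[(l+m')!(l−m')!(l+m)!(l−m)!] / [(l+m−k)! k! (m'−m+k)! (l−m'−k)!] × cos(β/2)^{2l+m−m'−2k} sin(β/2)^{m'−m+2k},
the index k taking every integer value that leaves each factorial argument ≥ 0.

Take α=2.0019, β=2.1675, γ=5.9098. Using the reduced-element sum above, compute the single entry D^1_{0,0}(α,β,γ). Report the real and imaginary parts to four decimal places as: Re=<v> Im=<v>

Re=-0.5619 Im=0.0000

First d^1_{0,0}(β=2.1675), then the phase factors e^{-i(0)α} and e^{-i(0)γ}:
c=cos(2.1675/2)=0.468018, s=sin(2.1675/2)=0.883719; N=√[1·1·1·1]=1.000000
k∈{0,1} keeps every argument non-negative
  k=0: (−1)^0·1.0000/(1)·0.4680^2·0.8837^0 = +0.219041
  k=1: (−1)^1·1.0000/(1)·0.4680^0·0.8837^2 = -0.780959
d^1_{0,0}(2.1675) = +0.219041 -0.780959 = -0.561919
Attach z-rotation phases: D = e^{-i(0)(2.0019)}·(-0.561919)·e^{-i(0)(5.9098)} = -0.561919+0.000000i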